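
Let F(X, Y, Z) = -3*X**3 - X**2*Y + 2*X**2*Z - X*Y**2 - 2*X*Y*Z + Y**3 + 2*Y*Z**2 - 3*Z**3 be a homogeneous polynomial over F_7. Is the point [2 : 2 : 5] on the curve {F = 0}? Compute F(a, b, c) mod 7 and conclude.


F(2,2,5) ≡ 1 (mod 7); P is NOT on the curve.

Evaluate F(2, 2, 5) term-by-term (mod 7).
  -3*X**3 ↦ -3·8·1·1 = -24
  -X**2*Y ↦ -1·4·2·1 = -8
  2*X**2*Z ↦ 2·4·1·5 = 40
  -X*Y**2 ↦ -1·2·4·1 = -8
  -2*X*Y*Z ↦ -2·2·2·5 = -40
  Y**3 ↦ 1·1·8·1 = 8
  2*Y*Z**2 ↦ 2·1·2·25 = 100
  -3*Z**3 ↦ -3·1·1·125 = -375
Sum: F(2, 2, 5) = (-24) + (-8) + (40) + (-8) + (-40) + (8) + (100) + (-375) = -307.
Reducing mod 7: -307 ≡ 1 (mod 7).
Since F(a, b, c) ≡ 1 ≠ 0 (mod 7), P does NOT lie on the curve.


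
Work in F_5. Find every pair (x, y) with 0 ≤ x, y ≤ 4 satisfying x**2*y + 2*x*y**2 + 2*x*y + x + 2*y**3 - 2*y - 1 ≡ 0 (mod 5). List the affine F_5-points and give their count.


Affine F_5-points: {(1, 0), (1, 1), (1, 3), (2, 2), (4, 1), (4, 2), (4, 3)}; count = 7.

For each of the 25 pairs (x, y) ∈ F_5², evaluate f(x, y) mod 5. Record the zeros.
  x = 0: [0↦4, 1↦4, 2↦1, 3↦2, 4↦4]  zeros at y ∈ ∅
  x = 1: [0↦0, 1↦0, 2↦1, 3↦0, 4↦4]  zeros at y ∈ {0, 1, 3}
  x = 2: [0↦1, 1↦3, 2↦0, 3↦4, 4↦2]  zeros at y ∈ {2}
  x = 3: [0↦2, 1↦3, 2↦3, 3↦4, 4↦3]  zeros at y ∈ ∅
  x = 4: [0↦3, 1↦0, 2↦0, 3↦0, 4↦2]  zeros at y ∈ {1, 2, 3}
Collecting zeros: affine points = {(1, 0), (1, 1), (1, 3), (2, 2), (4, 1), (4, 2), (4, 3)}.
Total count |C(F_5)_aff| = 7.


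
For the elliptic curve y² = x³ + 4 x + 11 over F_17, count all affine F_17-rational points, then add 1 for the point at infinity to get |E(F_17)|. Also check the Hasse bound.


Affine points = {(1, 4), (1, 13), (3, 4), (3, 13), (6, 8), (6, 9), (7, 5), (7, 12), (11, 3), (11, 14), (12, 6), (12, 11), (13, 4), (13, 13)}; affine count = 14; |E(F_17)| = 15.

Discriminant check: Δ ∝ 4a³ + 27b² = 4·4³ + 27·11² = 4·64 + 27·121 ≡ 4 (mod 17). Nonzero ⇒ E is nonsingular.
For each x ∈ F_17, compute rhs = x³ + 4·x + 11 mod 17, then count y ∈ F_17 with y² ≡ rhs.
  x = 0: rhs = 11, matching y values: none (0 points).
  x = 1: rhs = 16, matching y values: 4, 13 (2 points).
  x = 2: rhs = 10, matching y values: none (0 points).
  x = 3: rhs = 16, matching y values: 4, 13 (2 points).
  x = 4: rhs = 6, matching y values: none (0 points).
  x = 5: rhs = 3, matching y values: none (0 points).
  x = 6: rhs = 13, matching y values: 8, 9 (2 points).
  x = 7: rhs = 8, matching y values: 5, 12 (2 points).
  x = 8: rhs = 11, matching y values: none (0 points).
  x = 9: rhs = 11, matching y values: none (0 points).
  x = 10: rhs = 14, matching y values: none (0 points).
  x = 11: rhs = 9, matching y values: 3, 14 (2 points).
  x = 12: rhs = 2, matching y values: 6, 11 (2 points).
  x = 13: rhs = 16, matching y values: 4, 13 (2 points).
  x = 14: rhs = 6, matching y values: none (0 points).
  x = 15: rhs = 12, matching y values: none (0 points).
  x = 16: rhs = 6, matching y values: none (0 points).
Total affine count: 14.
Full point count |E(F_17)| = 14 + 1 = 15.
Hasse bound: |15 − (17+1)| = |-3| = 3 ≤ 2√17 ≈ 8.2462 ✓.


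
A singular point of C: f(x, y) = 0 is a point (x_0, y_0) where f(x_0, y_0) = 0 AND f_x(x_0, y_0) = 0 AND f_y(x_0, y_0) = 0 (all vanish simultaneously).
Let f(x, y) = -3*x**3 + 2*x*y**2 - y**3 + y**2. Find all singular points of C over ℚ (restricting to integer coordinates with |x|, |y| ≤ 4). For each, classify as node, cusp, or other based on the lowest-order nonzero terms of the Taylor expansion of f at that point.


Singular points: {(0, 0)}; classification: cusp.

Compute partial derivatives:
  f_x = -9*x**2 + 2*y**2.
  f_y = 4*x*y - 3*y**2 + 2*y.
Scan x_0 ∈ {−4, ..., 4}. For each x_0, f_y(x_0, y) is a polynomial in y; find its integer roots y ∈ {−4, ..., 4}, then test f_x and f at those candidates.
  x = -4: f_y(-4, y) = -3*y**2 - 14*y; vanishes at y ∈ {0}. (-4, 0): f_x = -144 ≠ 0.
  x = -3: f_y(-3, y) = -3*y**2 - 10*y; vanishes at y ∈ {0}. (-3, 0): f_x = -81 ≠ 0.
  x = -2: f_y(-2, y) = -3*y**2 - 6*y; vanishes at y ∈ {-2, 0}. (-2, -2): f_x = -28 ≠ 0; (-2, 0): f_x = -36 ≠ 0.
  x = -1: f_y(-1, y) = -3*y**2 - 2*y; vanishes at y ∈ {0}. (-1, 0): f_x = -9 ≠ 0.
  x = 0: f_y(0, y) = -3*y**2 + 2*y; vanishes at y ∈ {0}. (0, 0): f_x = 0, f = 0 — SINGULAR.
  x = 1: f_y(1, y) = -3*y**2 + 6*y; vanishes at y ∈ {0, 2}. (1, 0): f_x = -9 ≠ 0; (1, 2): f_x = -1 ≠ 0.
  x = 2: f_y(2, y) = -3*y**2 + 10*y; vanishes at y ∈ {0}. (2, 0): f_x = -36 ≠ 0.
  x = 3: f_y(3, y) = -3*y**2 + 14*y; vanishes at y ∈ {0}. (3, 0): f_x = -81 ≠ 0.
  x = 4: f_y(4, y) = -3*y**2 + 18*y; vanishes at y ∈ {0}. (4, 0): f_x = -144 ≠ 0.
Only singular point on the grid: (0, 0).
Classify: substitute x = 0 + u, y = 0 + v and expand: f = -3*u**3 + 2*u*v**2 - v**3 + v**2.
No constant or linear terms (consistent with a singular point). Quadratic part: v**2. Cubic part: -3*u**3 + 2*u*v**2 - v**3.
The quadratic part v**2 is a perfect square, so there is a single (double) tangent line v = 0, i.e. y = 0. Restricting the cubic part to that line (v = 0) leaves -3*u**3 ≠ 0, so f is not divisible by v and the branch is v² ≈ 3*u**3 to lowest order — this is a cusp.
Classification: cusp.


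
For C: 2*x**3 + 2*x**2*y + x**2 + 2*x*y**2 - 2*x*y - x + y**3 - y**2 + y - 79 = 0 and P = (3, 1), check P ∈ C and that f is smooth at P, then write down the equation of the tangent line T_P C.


Tangent line at P: 71*x + 26*y - 239 = 0.

Step 1: f(3, 1) = 0, so P lies on C.
Step 2: partial derivatives
  f_x(x, y) = 6*x**2 + 4*x*y + 2*x + 2*y**2 - 2*y - 1, f_y(x, y) = 2*x**2 + 4*x*y - 2*x + 3*y**2 - 2*y + 1.
  f_x(P) = 71, f_y(P) = 26 (gradient nonzero, so P is smooth).
Step 3: tangent line at P: 71·(x − 3) + 26·(y − 1) = 0.
Expanding: 71*x + 26*y - 239 = 0.


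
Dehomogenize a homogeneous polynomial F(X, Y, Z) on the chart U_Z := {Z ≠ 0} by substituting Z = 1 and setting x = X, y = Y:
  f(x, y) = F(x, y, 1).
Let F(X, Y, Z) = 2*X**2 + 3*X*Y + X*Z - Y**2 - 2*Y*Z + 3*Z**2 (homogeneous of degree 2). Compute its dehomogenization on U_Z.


f(x, y) = 2*x**2 + 3*x*y + x - y**2 - 2*y + 3

On U_Z we set Z = 1. Each monomial c·X^i·Y^j·Z^k in F becomes c·x^i·y^j·1^k = c·x^i·y^j.
Substituting Z = 1: F(X, Y, 1) = 2*x**2 + 3*x*y + x - y**2 - 2*y + 3.
Note: deg(f) ≤ deg(F) = 2; strict inequality happens when F is divisible by Z (lost terms).


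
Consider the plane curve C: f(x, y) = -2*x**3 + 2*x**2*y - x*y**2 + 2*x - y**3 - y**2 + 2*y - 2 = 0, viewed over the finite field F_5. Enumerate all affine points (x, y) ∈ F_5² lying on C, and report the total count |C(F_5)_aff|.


Affine F_5-points: {(0, 2), (1, 2), (1, 3), (3, 0), (3, 1), (4, 4)}; count = 6.

For each of the 25 pairs (x, y) ∈ F_5², evaluate f(x, y) mod 5. Record the zeros.
  x = 0: [0↦3, 1↦3, 2↦0, 3↦3, 4↦1]  zeros at y ∈ {2}
  x = 1: [0↦3, 1↦4, 2↦0, 3↦0, 4↦3]  zeros at y ∈ {2, 3}
  x = 2: [0↦1, 1↦2, 2↦1, 3↦2, 4↦4]  zeros at y ∈ ∅
  x = 3: [0↦0, 1↦0, 2↦1, 3↦2, 4↦2]  zeros at y ∈ {0, 1}
  x = 4: [0↦3, 1↦1, 2↦3, 3↦3, 4↦0]  zeros at y ∈ {4}
Collecting zeros: affine points = {(0, 2), (1, 2), (1, 3), (3, 0), (3, 1), (4, 4)}.
Total count |C(F_5)_aff| = 6.


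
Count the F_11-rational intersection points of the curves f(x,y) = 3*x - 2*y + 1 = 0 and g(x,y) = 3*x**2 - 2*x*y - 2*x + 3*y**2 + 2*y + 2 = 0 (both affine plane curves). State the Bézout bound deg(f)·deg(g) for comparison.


Common zeros: ∅; count = 0; Bézout bound = 2.

deg(f) = 1, deg(g) = 2, so Bézout bound = 2.
Scan x ∈ F_11. For each x, list the y ∈ F_11 with f(x, y) ≡ 0 and those with g(x, y) ≡ 0 (mod 11); the common zeros in that column are the intersection.
  x = 0: f ≡ 0 at y ∈ {6}; g ≡ 0 at y ∈ ∅; common: ∅.
  x = 1: f ≡ 0 at y ∈ {2}; g ≡ 0 at y ∈ ∅; common: ∅.
  x = 2: f ≡ 0 at y ∈ {9}; g ≡ 0 at y ∈ {1, 7}; common: ∅.
  x = 3: f ≡ 0 at y ∈ {5}; g ≡ 0 at y ∈ {1, 4}; common: ∅.
  x = 4: f ≡ 0 at y ∈ {1}; g ≡ 0 at y ∈ {4, 9}; common: ∅.
  x = 5: f ≡ 0 at y ∈ {8}; g ≡ 0 at y ∈ ∅; common: ∅.
  x = 6: f ≡ 0 at y ∈ {4}; g ≡ 0 at y ∈ ∅; common: ∅.
  x = 7: f ≡ 0 at y ∈ {0}; g ≡ 0 at y ∈ {7, 8}; common: ∅.
  x = 8: f ≡ 0 at y ∈ {7}; g ≡ 0 at y ∈ ∅; common: ∅.
  x = 9: f ≡ 0 at y ∈ {3}; g ≡ 0 at y ∈ ∅; common: ∅.
  x = 10: f ≡ 0 at y ∈ {10}; g ≡ 0 at y ∈ {8, 9}; common: ∅.
Collecting: common zeros = ∅, so the count is 0.
Comparison with the Bézout bound: 0 ≤ 2 = deg(f)·deg(g), as expected for curves with no common component (the affine F_11-count falls short of the bound because intersections may lie at infinity, over extension fields, or carry multiplicity).


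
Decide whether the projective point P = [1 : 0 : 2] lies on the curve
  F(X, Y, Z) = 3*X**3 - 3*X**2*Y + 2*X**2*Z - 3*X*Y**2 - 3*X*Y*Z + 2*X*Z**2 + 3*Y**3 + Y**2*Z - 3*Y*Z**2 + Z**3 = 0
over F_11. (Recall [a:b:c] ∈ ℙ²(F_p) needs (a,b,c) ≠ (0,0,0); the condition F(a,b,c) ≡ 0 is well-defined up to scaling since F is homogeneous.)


F(1,0,2) ≡ 1 (mod 11); P is NOT on the curve.

Evaluate F(1, 0, 2) term-by-term (mod 11).
  3*X**3 ↦ 3·1·1·1 = 3
  -3*X**2*Y ↦ -3·1·0·1 = 0
  2*X**2*Z ↦ 2·1·1·2 = 4
  -3*X*Y**2 ↦ -3·1·0·1 = 0
  -3*X*Y*Z ↦ -3·1·0·2 = 0
  2*X*Z**2 ↦ 2·1·1·4 = 8
  3*Y**3 ↦ 3·1·0·1 = 0
  Y**2*Z ↦ 1·1·0·2 = 0
  -3*Y*Z**2 ↦ -3·1·0·4 = 0
  Z**3 ↦ 1·1·1·8 = 8
Sum: F(1, 0, 2) = (3) + (0) + (4) + (0) + (0) + (8) + (0) + (0) + (0) + (8) = 23.
Reducing mod 11: 23 ≡ 1 (mod 11).
Since F(a, b, c) ≡ 1 ≠ 0 (mod 11), P does NOT lie on the curve.


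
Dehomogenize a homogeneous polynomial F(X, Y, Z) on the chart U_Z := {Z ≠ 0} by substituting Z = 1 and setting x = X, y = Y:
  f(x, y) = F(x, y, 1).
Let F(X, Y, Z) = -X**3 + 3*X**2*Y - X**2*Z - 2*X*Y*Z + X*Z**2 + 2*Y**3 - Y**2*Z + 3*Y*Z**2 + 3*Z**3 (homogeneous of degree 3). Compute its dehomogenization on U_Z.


f(x, y) = -x**3 + 3*x**2*y - x**2 - 2*x*y + x + 2*y**3 - y**2 + 3*y + 3

On U_Z we set Z = 1. Each monomial c·X^i·Y^j·Z^k in F becomes c·x^i·y^j·1^k = c·x^i·y^j.
Substituting Z = 1: F(X, Y, 1) = -x**3 + 3*x**2*y - x**2 - 2*x*y + x + 2*y**3 - y**2 + 3*y + 3.
Note: deg(f) ≤ deg(F) = 3; strict inequality happens when F is divisible by Z (lost terms).


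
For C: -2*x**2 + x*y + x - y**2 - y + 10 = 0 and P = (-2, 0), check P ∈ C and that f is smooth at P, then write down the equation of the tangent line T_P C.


Tangent line at P: 9*x - 3*y + 18 = 0.

Step 1: f(-2, 0) = 0, so P lies on C.
Step 2: partial derivatives
  f_x(x, y) = -4*x + y + 1, f_y(x, y) = x - 2*y - 1.
  f_x(P) = 9, f_y(P) = -3 (gradient nonzero, so P is smooth).
Step 3: tangent line at P: 9·(x − -2) + -3·(y − 0) = 0.
Expanding: 9*x - 3*y + 18 = 0.


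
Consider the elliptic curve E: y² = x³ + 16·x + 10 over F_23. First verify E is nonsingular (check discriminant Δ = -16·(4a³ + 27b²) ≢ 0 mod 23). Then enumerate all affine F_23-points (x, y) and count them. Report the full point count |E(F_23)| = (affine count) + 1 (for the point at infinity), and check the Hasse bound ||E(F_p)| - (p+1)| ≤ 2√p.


Affine points = {(1, 2), (1, 21), (2, 2), (2, 21), (3, 4), (3, 19), (4, 0), (5, 10), (5, 13), (6, 0), (8, 11), (8, 12), (9, 3), (9, 20), (13, 0), (18, 9), (18, 14), (20, 2), (20, 21), (21, 4), (21, 19), (22, 4), (22, 19)}; affine count = 23; |E(F_23)| = 24.

Discriminant check: Δ ∝ 4a³ + 27b² = 4·16³ + 27·10² = 4·4096 + 27·100 ≡ 17 (mod 23). Nonzero ⇒ E is nonsingular.
For each x ∈ F_23, compute rhs = x³ + 16·x + 10 mod 23, then count y ∈ F_23 with y² ≡ rhs.
  x = 0: rhs = 10, matching y values: none (0 points).
  x = 1: rhs = 4, matching y values: 2, 21 (2 points).
  x = 2: rhs = 4, matching y values: 2, 21 (2 points).
  x = 3: rhs = 16, matching y values: 4, 19 (2 points).
  x = 4: rhs = 0, matching y values: 0 (1 points).
  x = 5: rhs = 8, matching y values: 10, 13 (2 points).
  x = 6: rhs = 0, matching y values: 0 (1 points).
  x = 7: rhs = 5, matching y values: none (0 points).
  x = 8: rhs = 6, matching y values: 11, 12 (2 points).
  x = 9: rhs = 9, matching y values: 3, 20 (2 points).
  x = 10: rhs = 20, matching y values: none (0 points).
  x = 11: rhs = 22, matching y values: none (0 points).
  x = 12: rhs = 21, matching y values: none (0 points).
  x = 13: rhs = 0, matching y values: 0 (1 points).
  x = 14: rhs = 11, matching y values: none (0 points).
  x = 15: rhs = 14, matching y values: none (0 points).
  x = 16: rhs = 15, matching y values: none (0 points).
  x = 17: rhs = 20, matching y values: none (0 points).
  x = 18: rhs = 12, matching y values: 9, 14 (2 points).
  x = 19: rhs = 20, matching y values: none (0 points).
  x = 20: rhs = 4, matching y values: 2, 21 (2 points).
  x = 21: rhs = 16, matching y values: 4, 19 (2 points).
  x = 22: rhs = 16, matching y values: 4, 19 (2 points).
Total affine count: 23.
Full point count |E(F_23)| = 23 + 1 = 24.
Hasse bound: |24 − (23+1)| = |0| = 0 ≤ 2√23 ≈ 9.5917 ✓.


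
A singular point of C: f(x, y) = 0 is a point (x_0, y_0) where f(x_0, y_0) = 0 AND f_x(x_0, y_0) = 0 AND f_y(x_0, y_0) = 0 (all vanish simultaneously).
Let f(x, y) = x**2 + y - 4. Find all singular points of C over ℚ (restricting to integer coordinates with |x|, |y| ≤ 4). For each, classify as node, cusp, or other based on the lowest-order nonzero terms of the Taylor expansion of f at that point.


No singular points in the scanned grid; C is smooth there.

Compute partial derivatives:
  f_x = 2*x.
  f_y = 1.
f_y = 1 is a nonzero constant, so f_y never vanishes: no point (x, y) can satisfy f = f_x = f_y = 0. In particular no (x, y) ∈ {−4, ..., 4}² is singular; the curve is smooth.


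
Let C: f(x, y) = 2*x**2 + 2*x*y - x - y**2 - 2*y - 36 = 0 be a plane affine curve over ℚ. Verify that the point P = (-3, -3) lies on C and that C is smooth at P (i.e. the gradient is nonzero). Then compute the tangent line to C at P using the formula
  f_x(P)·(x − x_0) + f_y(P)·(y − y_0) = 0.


Tangent line at P: -19*x - 2*y - 63 = 0.

Step 1: f(-3, -3) = 0, so P lies on C.
Step 2: partial derivatives
  f_x(x, y) = 4*x + 2*y - 1, f_y(x, y) = 2*x - 2*y - 2.
  f_x(P) = -19, f_y(P) = -2 (gradient nonzero, so P is smooth).
Step 3: tangent line at P: -19·(x − -3) + -2·(y − -3) = 0.
Expanding: -19*x - 2*y - 63 = 0.


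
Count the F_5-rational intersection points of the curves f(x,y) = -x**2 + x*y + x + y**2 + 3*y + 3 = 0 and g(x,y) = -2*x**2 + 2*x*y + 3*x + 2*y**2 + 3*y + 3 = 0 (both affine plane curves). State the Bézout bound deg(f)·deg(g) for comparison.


Common zeros: {(2, 3)}; count = 1; Bézout bound = 4.

deg(f) = 2, deg(g) = 2, so Bézout bound = 4.
Scan x ∈ F_5. For each x, list the y ∈ F_5 with f(x, y) ≡ 0 and those with g(x, y) ≡ 0 (mod 5); the common zeros in that column are the intersection.
  x = 0: f ≡ 0 at y ∈ ∅; g ≡ 0 at y ∈ {3}; common: ∅.
  x = 1: f ≡ 0 at y ∈ {2, 4}; g ≡ 0 at y ∈ ∅; common: ∅.
  x = 2: f ≡ 0 at y ∈ {2, 3}; g ≡ 0 at y ∈ {1, 3}; common: {3}.
  x = 3: f ≡ 0 at y ∈ ∅; g ≡ 0 at y ∈ {1, 2}; common: ∅.
  x = 4: f ≡ 0 at y ∈ {4}; g ≡ 0 at y ∈ ∅; common: ∅.
Collecting: common zeros = {(2, 3)}, so the count is 1.
Comparison with the Bézout bound: 1 ≤ 4 = deg(f)·deg(g), as expected for curves with no common component (the affine F_5-count falls short of the bound because intersections may lie at infinity, over extension fields, or carry multiplicity).


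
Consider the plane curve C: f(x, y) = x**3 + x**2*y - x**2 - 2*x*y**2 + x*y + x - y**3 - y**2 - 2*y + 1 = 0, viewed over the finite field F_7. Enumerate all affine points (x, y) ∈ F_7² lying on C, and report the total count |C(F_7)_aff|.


Affine F_7-points: {(1, 6), (2, 0), (5, 5), (6, 5)}; count = 4.

For each of the 49 pairs (x, y) ∈ F_7², evaluate f(x, y) mod 7. Record the zeros.
  x = 0: [0↦1, 1↦4, 2↦6, 3↦1, 4↦4, 5↦2, 6↦3]  zeros at y ∈ ∅
  x = 1: [0↦2, 1↦5, 2↦3, 3↦4, 4↦2, 5↦5, 6↦0]  zeros at y ∈ {6}
  x = 2: [0↦0, 1↦5, 2↦1, 3↦3, 4↦5, 5↦1, 6↦6]  zeros at y ∈ {0}
  x = 3: [0↦1, 1↦3, 2↦6, 3↦4, 4↦5, 5↦3, 6↦6]  zeros at y ∈ ∅
  x = 4: [0↦4, 1↦5, 2↦3, 3↦6, 4↦1, 5↦3, 6↦6]  zeros at y ∈ ∅
  x = 5: [0↦1, 1↦3, 2↦5, 3↦1, 4↦6, 5↦0, 6↦5]  zeros at y ∈ {5}
  x = 6: [0↦5, 1↦3, 2↦4, 3↦2, 4↦5, 5↦0, 6↦2]  zeros at y ∈ {5}
Collecting zeros: affine points = {(1, 6), (2, 0), (5, 5), (6, 5)}.
Total count |C(F_7)_aff| = 4.


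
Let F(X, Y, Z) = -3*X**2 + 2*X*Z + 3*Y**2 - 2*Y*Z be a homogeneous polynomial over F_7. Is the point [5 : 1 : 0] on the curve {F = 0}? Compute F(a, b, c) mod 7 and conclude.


F(5,1,0) ≡ 5 (mod 7); P is NOT on the curve.

Evaluate F(5, 1, 0) term-by-term (mod 7).
  -3*X**2 ↦ -3·25·1·1 = -75
  2*X*Z ↦ 2·5·1·0 = 0
  3*Y**2 ↦ 3·1·1·1 = 3
  -2*Y*Z ↦ -2·1·1·0 = 0
Sum: F(5, 1, 0) = (-75) + (0) + (3) + (0) = -72.
Reducing mod 7: -72 ≡ 5 (mod 7).
Since F(a, b, c) ≡ 5 ≠ 0 (mod 7), P does NOT lie on the curve.


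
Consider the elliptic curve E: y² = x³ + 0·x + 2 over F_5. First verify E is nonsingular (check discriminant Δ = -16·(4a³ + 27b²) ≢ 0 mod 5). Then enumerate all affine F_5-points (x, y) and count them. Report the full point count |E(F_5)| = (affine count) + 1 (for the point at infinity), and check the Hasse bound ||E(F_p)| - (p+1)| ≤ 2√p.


Affine points = {(2, 0), (3, 2), (3, 3), (4, 1), (4, 4)}; affine count = 5; |E(F_5)| = 6.

Discriminant check: Δ ∝ 4a³ + 27b² = 4·0³ + 27·2² = 4·0 + 27·4 ≡ 3 (mod 5). Nonzero ⇒ E is nonsingular.
For each x ∈ F_5, compute rhs = x³ + 0·x + 2 mod 5, then count y ∈ F_5 with y² ≡ rhs.
  x = 0: rhs = 2, matching y values: none (0 points).
  x = 1: rhs = 3, matching y values: none (0 points).
  x = 2: rhs = 0, matching y values: 0 (1 points).
  x = 3: rhs = 4, matching y values: 2, 3 (2 points).
  x = 4: rhs = 1, matching y values: 1, 4 (2 points).
Total affine count: 5.
Full point count |E(F_5)| = 5 + 1 = 6.
Hasse bound: |6 − (5+1)| = |0| = 0 ≤ 2√5 ≈ 4.4721 ✓.


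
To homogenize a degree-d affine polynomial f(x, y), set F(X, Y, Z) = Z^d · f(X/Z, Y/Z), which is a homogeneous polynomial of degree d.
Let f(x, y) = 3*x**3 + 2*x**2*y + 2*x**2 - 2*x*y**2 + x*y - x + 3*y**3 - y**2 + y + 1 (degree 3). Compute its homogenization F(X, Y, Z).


F(X, Y, Z) = 3*X**3 + 2*X**2*Y + 2*X**2*Z - 2*X*Y**2 + X*Y*Z - X*Z**2 + 3*Y**3 - Y**2*Z + Y*Z**2 + Z**3

deg(f) = 3.
Substitute x = X/Z, y = Y/Z into f, then multiply by Z^3.
  monomial 3·x^3·y^0 ↦ 3·X^3·Y^0·Z^0.
  monomial 2·x^2·y^1 ↦ 2·X^2·Y^1·Z^0.
  monomial 2·x^2·y^0 ↦ 2·X^2·Y^0·Z^1.
  monomial -2·x^1·y^2 ↦ -2·X^1·Y^2·Z^0.
  monomial 1·x^1·y^1 ↦ 1·X^1·Y^1·Z^1.
  monomial -1·x^1·y^0 ↦ -1·X^1·Y^0·Z^2.
  monomial 3·x^0·y^3 ↦ 3·X^0·Y^3·Z^0.
  monomial -1·x^0·y^2 ↦ -1·X^0·Y^2·Z^1.
  monomial 1·x^0·y^1 ↦ 1·X^0·Y^1·Z^2.
  monomial 1·x^0·y^0 ↦ 1·X^0·Y^0·Z^3.
Collecting: F(X, Y, Z) = 3*X**3 + 2*X**2*Y + 2*X**2*Z - 2*X*Y**2 + X*Y*Z - X*Z**2 + 3*Y**3 - Y**2*Z + Y*Z**2 + Z**3.


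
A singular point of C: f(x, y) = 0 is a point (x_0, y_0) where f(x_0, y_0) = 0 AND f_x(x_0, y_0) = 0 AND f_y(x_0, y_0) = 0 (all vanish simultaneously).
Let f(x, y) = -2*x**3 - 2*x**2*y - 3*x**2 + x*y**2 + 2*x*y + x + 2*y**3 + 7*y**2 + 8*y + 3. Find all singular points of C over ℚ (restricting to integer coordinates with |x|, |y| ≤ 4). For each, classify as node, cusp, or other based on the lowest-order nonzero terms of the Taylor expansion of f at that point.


Singular points: {(0, -1)}; classification: node.

Compute partial derivatives:
  f_x = -6*x**2 - 4*x*y - 6*x + y**2 + 2*y + 1.
  f_y = -2*x**2 + 2*x*y + 2*x + 6*y**2 + 14*y + 8.
Scan x_0 ∈ {−4, ..., 4}. For each x_0, f_y(x_0, y) is a polynomial in y; find its integer roots y ∈ {−4, ..., 4}, then test f_x and f at those candidates.
  x = -4: f_y(-4, y) = 6*y**2 + 6*y - 32; no integer root y with |y| ≤ 4.
  x = -3: f_y(-3, y) = 6*y**2 + 8*y - 16; no integer root y with |y| ≤ 4.
  x = -2: f_y(-2, y) = 6*y**2 + 10*y - 4; vanishes at y ∈ {-2}. (-2, -2): f_x = -27 ≠ 0.
  x = -1: f_y(-1, y) = 6*y**2 + 12*y + 4; no integer root y with |y| ≤ 4.
  x = 0: f_y(0, y) = 6*y**2 + 14*y + 8; vanishes at y ∈ {-1}. (0, -1): f_x = 0, f = 0 — SINGULAR.
  x = 1: f_y(1, y) = 6*y**2 + 16*y + 8; vanishes at y ∈ {-2}. (1, -2): f_x = -3 ≠ 0.
  x = 2: f_y(2, y) = 6*y**2 + 18*y + 4; no integer root y with |y| ≤ 4.
  x = 3: f_y(3, y) = 6*y**2 + 20*y - 4; no integer root y with |y| ≤ 4.
  x = 4: f_y(4, y) = 6*y**2 + 22*y - 16; no integer root y with |y| ≤ 4.
Only singular point on the grid: (0, -1).
Classify: substitute x = 0 + u, y = -1 + v and expand: f = -2*u**3 - 2*u**2*v - u**2 + u*v**2 + 2*v**3 + v**2.
No constant or linear terms (consistent with a singular point). Quadratic part: -u**2 + v**2. Cubic part: -2*u**3 - 2*u**2*v + u*v**2 + 2*v**3.
The quadratic part v**2 - u**2 = (v − u)(v + u) splits into two distinct linear factors, so there are two distinct tangent lines y − -1 = ±(x − 0) — this is a node (ordinary double point).
Classification: node.


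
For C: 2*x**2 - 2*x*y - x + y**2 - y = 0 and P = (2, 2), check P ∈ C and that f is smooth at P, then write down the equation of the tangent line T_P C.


Tangent line at P: 3*x - y - 4 = 0.

Step 1: f(2, 2) = 0, so P lies on C.
Step 2: partial derivatives
  f_x(x, y) = 4*x - 2*y - 1, f_y(x, y) = -2*x + 2*y - 1.
  f_x(P) = 3, f_y(P) = -1 (gradient nonzero, so P is smooth).
Step 3: tangent line at P: 3·(x − 2) + -1·(y − 2) = 0.
Expanding: 3*x - y - 4 = 0.


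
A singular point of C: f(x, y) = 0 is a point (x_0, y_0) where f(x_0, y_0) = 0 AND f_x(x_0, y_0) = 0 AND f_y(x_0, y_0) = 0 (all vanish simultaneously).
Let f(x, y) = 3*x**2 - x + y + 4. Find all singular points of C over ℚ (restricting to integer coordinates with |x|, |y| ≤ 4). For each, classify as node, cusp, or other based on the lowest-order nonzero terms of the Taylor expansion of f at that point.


No singular points in the scanned grid; C is smooth there.

Compute partial derivatives:
  f_x = 6*x - 1.
  f_y = 1.
f_y = 1 is a nonzero constant, so f_y never vanishes: no point (x, y) can satisfy f = f_x = f_y = 0. In particular no (x, y) ∈ {−4, ..., 4}² is singular; the curve is smooth.


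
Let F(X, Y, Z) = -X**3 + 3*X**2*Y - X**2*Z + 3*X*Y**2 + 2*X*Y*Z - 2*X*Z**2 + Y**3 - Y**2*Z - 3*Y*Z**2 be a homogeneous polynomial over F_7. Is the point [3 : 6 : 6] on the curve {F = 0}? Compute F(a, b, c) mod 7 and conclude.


F(3,6,6) ≡ 2 (mod 7); P is NOT on the curve.

Evaluate F(3, 6, 6) term-by-term (mod 7).
  -X**3 ↦ -1·27·1·1 = -27
  3*X**2*Y ↦ 3·9·6·1 = 162
  -X**2*Z ↦ -1·9·1·6 = -54
  3*X*Y**2 ↦ 3·3·36·1 = 324
  2*X*Y*Z ↦ 2·3·6·6 = 216
  -2*X*Z**2 ↦ -2·3·1·36 = -216
  Y**3 ↦ 1·1·216·1 = 216
  -Y**2*Z ↦ -1·1·36·6 = -216
  -3*Y*Z**2 ↦ -3·1·6·36 = -648
Sum: F(3, 6, 6) = (-27) + (162) + (-54) + (324) + (216) + (-216) + (216) + (-216) + (-648) = -243.
Reducing mod 7: -243 ≡ 2 (mod 7).
Since F(a, b, c) ≡ 2 ≠ 0 (mod 7), P does NOT lie on the curve.


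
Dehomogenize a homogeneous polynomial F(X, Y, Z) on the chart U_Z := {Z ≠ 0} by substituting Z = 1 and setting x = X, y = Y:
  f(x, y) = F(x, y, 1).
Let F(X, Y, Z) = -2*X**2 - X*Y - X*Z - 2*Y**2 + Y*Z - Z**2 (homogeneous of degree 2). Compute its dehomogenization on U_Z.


f(x, y) = -2*x**2 - x*y - x - 2*y**2 + y - 1

On U_Z we set Z = 1. Each monomial c·X^i·Y^j·Z^k in F becomes c·x^i·y^j·1^k = c·x^i·y^j.
Substituting Z = 1: F(X, Y, 1) = -2*x**2 - x*y - x - 2*y**2 + y - 1.
Note: deg(f) ≤ deg(F) = 2; strict inequality happens when F is divisible by Z (lost terms).


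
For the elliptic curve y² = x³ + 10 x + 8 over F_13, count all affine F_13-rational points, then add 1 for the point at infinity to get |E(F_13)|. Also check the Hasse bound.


Affine points = {(2, 6), (2, 7), (3, 0), (5, 1), (5, 12), (10, 4), (10, 9), (12, 6), (12, 7)}; affine count = 9; |E(F_13)| = 10.

Discriminant check: Δ ∝ 4a³ + 27b² = 4·10³ + 27·8² = 4·1000 + 27·64 ≡ 8 (mod 13). Nonzero ⇒ E is nonsingular.
For each x ∈ F_13, compute rhs = x³ + 10·x + 8 mod 13, then count y ∈ F_13 with y² ≡ rhs.
  x = 0: rhs = 8, matching y values: none (0 points).
  x = 1: rhs = 6, matching y values: none (0 points).
  x = 2: rhs = 10, matching y values: 6, 7 (2 points).
  x = 3: rhs = 0, matching y values: 0 (1 points).
  x = 4: rhs = 8, matching y values: none (0 points).
  x = 5: rhs = 1, matching y values: 1, 12 (2 points).
  x = 6: rhs = 11, matching y values: none (0 points).
  x = 7: rhs = 5, matching y values: none (0 points).
  x = 8: rhs = 2, matching y values: none (0 points).
  x = 9: rhs = 8, matching y values: none (0 points).
  x = 10: rhs = 3, matching y values: 4, 9 (2 points).
  x = 11: rhs = 6, matching y values: none (0 points).
  x = 12: rhs = 10, matching y values: 6, 7 (2 points).
Total affine count: 9.
Full point count |E(F_13)| = 9 + 1 = 10.
Hasse bound: |10 − (13+1)| = |-4| = 4 ≤ 2√13 ≈ 7.2111 ✓.


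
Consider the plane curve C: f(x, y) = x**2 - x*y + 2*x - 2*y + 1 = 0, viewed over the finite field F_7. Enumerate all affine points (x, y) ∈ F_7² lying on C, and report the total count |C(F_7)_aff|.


Affine F_7-points: {(0, 4), (1, 6), (2, 4), (3, 6), (4, 3), (6, 0)}; count = 6.

For each of the 49 pairs (x, y) ∈ F_7², evaluate f(x, y) mod 7. Record the zeros.
  x = 0: [0↦1, 1↦6, 2↦4, 3↦2, 4↦0, 5↦5, 6↦3]  zeros at y ∈ {4}
  x = 1: [0↦4, 1↦1, 2↦5, 3↦2, 4↦6, 5↦3, 6↦0]  zeros at y ∈ {6}
  x = 2: [0↦2, 1↦5, 2↦1, 3↦4, 4↦0, 5↦3, 6↦6]  zeros at y ∈ {4}
  x = 3: [0↦2, 1↦4, 2↦6, 3↦1, 4↦3, 5↦5, 6↦0]  zeros at y ∈ {6}
  x = 4: [0↦4, 1↦5, 2↦6, 3↦0, 4↦1, 5↦2, 6↦3]  zeros at y ∈ {3}
  x = 5: [0↦1, 1↦1, 2↦1, 3↦1, 4↦1, 5↦1, 6↦1]  zeros at y ∈ ∅
  x = 6: [0↦0, 1↦6, 2↦5, 3↦4, 4↦3, 5↦2, 6↦1]  zeros at y ∈ {0}
Collecting zeros: affine points = {(0, 4), (1, 6), (2, 4), (3, 6), (4, 3), (6, 0)}.
Total count |C(F_7)_aff| = 6.


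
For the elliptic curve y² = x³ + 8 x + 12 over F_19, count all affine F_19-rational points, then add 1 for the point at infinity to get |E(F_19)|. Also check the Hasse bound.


Affine points = {(2, 6), (2, 13), (3, 5), (3, 14), (5, 5), (5, 14), (10, 3), (10, 16), (11, 5), (11, 14), (15, 7), (15, 12), (17, 8), (17, 11)}; affine count = 14; |E(F_19)| = 15.

Discriminant check: Δ ∝ 4a³ + 27b² = 4·8³ + 27·12² = 4·512 + 27·144 ≡ 8 (mod 19). Nonzero ⇒ E is nonsingular.
For each x ∈ F_19, compute rhs = x³ + 8·x + 12 mod 19, then count y ∈ F_19 with y² ≡ rhs.
  x = 0: rhs = 12, matching y values: none (0 points).
  x = 1: rhs = 2, matching y values: none (0 points).
  x = 2: rhs = 17, matching y values: 6, 13 (2 points).
  x = 3: rhs = 6, matching y values: 5, 14 (2 points).
  x = 4: rhs = 13, matching y values: none (0 points).
  x = 5: rhs = 6, matching y values: 5, 14 (2 points).
  x = 6: rhs = 10, matching y values: none (0 points).
  x = 7: rhs = 12, matching y values: none (0 points).
  x = 8: rhs = 18, matching y values: none (0 points).
  x = 9: rhs = 15, matching y values: none (0 points).
  x = 10: rhs = 9, matching y values: 3, 16 (2 points).
  x = 11: rhs = 6, matching y values: 5, 14 (2 points).
  x = 12: rhs = 12, matching y values: none (0 points).
  x = 13: rhs = 14, matching y values: none (0 points).
  x = 14: rhs = 18, matching y values: none (0 points).
  x = 15: rhs = 11, matching y values: 7, 12 (2 points).
  x = 16: rhs = 18, matching y values: none (0 points).
  x = 17: rhs = 7, matching y values: 8, 11 (2 points).
  x = 18: rhs = 3, matching y values: none (0 points).
Total affine count: 14.
Full point count |E(F_19)| = 14 + 1 = 15.
Hasse bound: |15 − (19+1)| = |-5| = 5 ≤ 2√19 ≈ 8.7178 ✓.


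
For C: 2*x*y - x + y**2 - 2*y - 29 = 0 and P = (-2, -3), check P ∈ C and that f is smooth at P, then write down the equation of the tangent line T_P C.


Tangent line at P: -7*x - 12*y - 50 = 0.

Step 1: f(-2, -3) = 0, so P lies on C.
Step 2: partial derivatives
  f_x(x, y) = 2*y - 1, f_y(x, y) = 2*x + 2*y - 2.
  f_x(P) = -7, f_y(P) = -12 (gradient nonzero, so P is smooth).
Step 3: tangent line at P: -7·(x − -2) + -12·(y − -3) = 0.
Expanding: -7*x - 12*y - 50 = 0.


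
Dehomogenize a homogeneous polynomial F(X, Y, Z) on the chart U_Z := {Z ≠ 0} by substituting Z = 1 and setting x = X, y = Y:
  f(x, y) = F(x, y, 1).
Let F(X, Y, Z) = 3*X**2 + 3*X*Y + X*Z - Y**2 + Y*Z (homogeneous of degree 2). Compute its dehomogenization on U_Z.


f(x, y) = 3*x**2 + 3*x*y + x - y**2 + y

On U_Z we set Z = 1. Each monomial c·X^i·Y^j·Z^k in F becomes c·x^i·y^j·1^k = c·x^i·y^j.
Substituting Z = 1: F(X, Y, 1) = 3*x**2 + 3*x*y + x - y**2 + y.
Note: deg(f) ≤ deg(F) = 2; strict inequality happens when F is divisible by Z (lost terms).


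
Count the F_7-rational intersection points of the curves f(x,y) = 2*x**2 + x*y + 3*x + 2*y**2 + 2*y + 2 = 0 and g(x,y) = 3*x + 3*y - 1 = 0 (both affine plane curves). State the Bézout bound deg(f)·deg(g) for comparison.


Common zeros: ∅; count = 0; Bézout bound = 2.

deg(f) = 2, deg(g) = 1, so Bézout bound = 2.
Scan x ∈ F_7. For each x, list the y ∈ F_7 with f(x, y) ≡ 0 and those with g(x, y) ≡ 0 (mod 7); the common zeros in that column are the intersection.
  x = 0: f ≡ 0 at y ∈ {2, 4}; g ≡ 0 at y ∈ {5}; common: ∅.
  x = 1: f ≡ 0 at y ∈ {0, 2}; g ≡ 0 at y ∈ {4}; common: ∅.
  x = 2: f ≡ 0 at y ∈ {6}; g ≡ 0 at y ∈ {3}; common: ∅.
  x = 3: f ≡ 0 at y ∈ ∅; g ≡ 0 at y ∈ {2}; common: ∅.
  x = 4: f ≡ 0 at y ∈ {5, 6}; g ≡ 0 at y ∈ {1}; common: ∅.
  x = 5: f ≡ 0 at y ∈ ∅; g ≡ 0 at y ∈ {0}; common: ∅.
  x = 6: f ≡ 0 at y ∈ {5}; g ≡ 0 at y ∈ {6}; common: ∅.
Collecting: common zeros = ∅, so the count is 0.
Comparison with the Bézout bound: 0 ≤ 2 = deg(f)·deg(g), as expected for curves with no common component (the affine F_7-count falls short of the bound because intersections may lie at infinity, over extension fields, or carry multiplicity).


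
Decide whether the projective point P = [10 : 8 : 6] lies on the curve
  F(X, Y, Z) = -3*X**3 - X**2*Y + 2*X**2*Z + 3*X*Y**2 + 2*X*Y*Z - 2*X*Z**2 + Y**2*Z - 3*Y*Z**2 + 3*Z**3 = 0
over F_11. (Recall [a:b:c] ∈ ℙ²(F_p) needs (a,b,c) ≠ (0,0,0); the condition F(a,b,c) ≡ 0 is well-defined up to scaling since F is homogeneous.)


F(10,8,6) ≡ 3 (mod 11); P is NOT on the curve.

Evaluate F(10, 8, 6) term-by-term (mod 11).
  -3*X**3 ↦ -3·1000·1·1 = -3000
  -X**2*Y ↦ -1·100·8·1 = -800
  2*X**2*Z ↦ 2·100·1·6 = 1200
  3*X*Y**2 ↦ 3·10·64·1 = 1920
  2*X*Y*Z ↦ 2·10·8·6 = 960
  -2*X*Z**2 ↦ -2·10·1·36 = -720
  Y**2*Z ↦ 1·1·64·6 = 384
  -3*Y*Z**2 ↦ -3·1·8·36 = -864
  3*Z**3 ↦ 3·1·1·216 = 648
Sum: F(10, 8, 6) = (-3000) + (-800) + (1200) + (1920) + (960) + (-720) + (384) + (-864) + (648) = -272.
Reducing mod 11: -272 ≡ 3 (mod 11).
Since F(a, b, c) ≡ 3 ≠ 0 (mod 11), P does NOT lie on the curve.


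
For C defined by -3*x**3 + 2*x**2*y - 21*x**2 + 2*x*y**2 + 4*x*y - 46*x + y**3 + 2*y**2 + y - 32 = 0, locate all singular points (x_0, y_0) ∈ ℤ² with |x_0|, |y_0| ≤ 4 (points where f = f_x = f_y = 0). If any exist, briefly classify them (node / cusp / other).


Singular points: {(-2, 1)}; classification: node.

Compute partial derivatives:
  f_x = -9*x**2 + 4*x*y - 42*x + 2*y**2 + 4*y - 46.
  f_y = 2*x**2 + 4*x*y + 4*x + 3*y**2 + 4*y + 1.
Scan x_0 ∈ {−4, ..., 4}. For each x_0, f_y(x_0, y) is a polynomial in y; find its integer roots y ∈ {−4, ..., 4}, then test f_x and f at those candidates.
  x = -4: f_y(-4, y) = 3*y**2 - 12*y + 17; no integer root y with |y| ≤ 4.
  x = -3: f_y(-3, y) = 3*y**2 - 8*y + 7; no integer root y with |y| ≤ 4.
  x = -2: f_y(-2, y) = 3*y**2 - 4*y + 1; vanishes at y ∈ {1}. (-2, 1): f_x = 0, f = 0 — SINGULAR.
  x = -1: f_y(-1, y) = 3*y**2 - 1; no integer root y with |y| ≤ 4.
  x = 0: f_y(0, y) = 3*y**2 + 4*y + 1; vanishes at y ∈ {-1}. (0, -1): f_x = -48 ≠ 0.
  x = 1: f_y(1, y) = 3*y**2 + 8*y + 7; no integer root y with |y| ≤ 4.
  x = 2: f_y(2, y) = 3*y**2 + 12*y + 17; no integer root y with |y| ≤ 4.
  x = 3: f_y(3, y) = 3*y**2 + 16*y + 31; no integer root y with |y| ≤ 4.
  x = 4: f_y(4, y) = 3*y**2 + 20*y + 49; no integer root y with |y| ≤ 4.
Only singular point on the grid: (-2, 1).
Classify: substitute x = -2 + u, y = 1 + v and expand: f = -3*u**3 + 2*u**2*v - u**2 + 2*u*v**2 + v**3 + v**2.
No constant or linear terms (consistent with a singular point). Quadratic part: -u**2 + v**2. Cubic part: -3*u**3 + 2*u**2*v + 2*u*v**2 + v**3.
The quadratic part v**2 - u**2 = (v − u)(v + u) splits into two distinct linear factors, so there are two distinct tangent lines y − 1 = ±(x − -2) — this is a node (ordinary double point).
Classification: node.


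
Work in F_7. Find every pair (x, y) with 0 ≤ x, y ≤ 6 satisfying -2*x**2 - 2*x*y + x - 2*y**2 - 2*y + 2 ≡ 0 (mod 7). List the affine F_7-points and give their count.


Affine F_7-points: {(2, 5), (2, 6), (3, 4), (3, 6), (4, 4), (4, 5)}; count = 6.

For each of the 49 pairs (x, y) ∈ F_7², evaluate f(x, y) mod 7. Record the zeros.
  x = 0: [0↦2, 1↦5, 2↦4, 3↦6, 4↦4, 5↦5, 6↦2]  zeros at y ∈ ∅
  x = 1: [0↦1, 1↦2, 2↦6, 3↦6, 4↦2, 5↦1, 6↦3]  zeros at y ∈ ∅
  x = 2: [0↦3, 1↦2, 2↦4, 3↦2, 4↦3, 5↦0, 6↦0]  zeros at y ∈ {5, 6}
  x = 3: [0↦1, 1↦5, 2↦5, 3↦1, 4↦0, 5↦2, 6↦0]  zeros at y ∈ {4, 6}
  x = 4: [0↦2, 1↦4, 2↦2, 3↦3, 4↦0, 5↦0, 6↦3]  zeros at y ∈ {4, 5}
  x = 5: [0↦6, 1↦6, 2↦2, 3↦1, 4↦3, 5↦1, 6↦2]  zeros at y ∈ ∅
  x = 6: [0↦6, 1↦4, 2↦5, 3↦2, 4↦2, 5↦5, 6↦4]  zeros at y ∈ ∅
Collecting zeros: affine points = {(2, 5), (2, 6), (3, 4), (3, 6), (4, 4), (4, 5)}.
Total count |C(F_7)_aff| = 6.


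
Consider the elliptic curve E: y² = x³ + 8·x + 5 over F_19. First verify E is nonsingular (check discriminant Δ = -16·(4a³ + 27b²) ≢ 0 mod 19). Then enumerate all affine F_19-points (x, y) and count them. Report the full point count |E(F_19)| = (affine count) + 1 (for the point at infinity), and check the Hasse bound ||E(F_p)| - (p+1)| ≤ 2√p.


Affine points = {(0, 9), (0, 10), (4, 5), (4, 14), (7, 9), (7, 10), (8, 7), (8, 12), (12, 9), (12, 10), (13, 8), (13, 11), (14, 7), (14, 12), (15, 2), (15, 17), (16, 7), (16, 12), (17, 0)}; affine count = 19; |E(F_19)| = 20.

Discriminant check: Δ ∝ 4a³ + 27b² = 4·8³ + 27·5² = 4·512 + 27·25 ≡ 6 (mod 19). Nonzero ⇒ E is nonsingular.
For each x ∈ F_19, compute rhs = x³ + 8·x + 5 mod 19, then count y ∈ F_19 with y² ≡ rhs.
  x = 0: rhs = 5, matching y values: 9, 10 (2 points).
  x = 1: rhs = 14, matching y values: none (0 points).
  x = 2: rhs = 10, matching y values: none (0 points).
  x = 3: rhs = 18, matching y values: none (0 points).
  x = 4: rhs = 6, matching y values: 5, 14 (2 points).
  x = 5: rhs = 18, matching y values: none (0 points).
  x = 6: rhs = 3, matching y values: none (0 points).
  x = 7: rhs = 5, matching y values: 9, 10 (2 points).
  x = 8: rhs = 11, matching y values: 7, 12 (2 points).
  x = 9: rhs = 8, matching y values: none (0 points).
  x = 10: rhs = 2, matching y values: none (0 points).
  x = 11: rhs = 18, matching y values: none (0 points).
  x = 12: rhs = 5, matching y values: 9, 10 (2 points).
  x = 13: rhs = 7, matching y values: 8, 11 (2 points).
  x = 14: rhs = 11, matching y values: 7, 12 (2 points).
  x = 15: rhs = 4, matching y values: 2, 17 (2 points).
  x = 16: rhs = 11, matching y values: 7, 12 (2 points).
  x = 17: rhs = 0, matching y values: 0 (1 points).
  x = 18: rhs = 15, matching y values: none (0 points).
Total affine count: 19.
Full point count |E(F_19)| = 19 + 1 = 20.
Hasse bound: |20 − (19+1)| = |0| = 0 ≤ 2√19 ≈ 8.7178 ✓.


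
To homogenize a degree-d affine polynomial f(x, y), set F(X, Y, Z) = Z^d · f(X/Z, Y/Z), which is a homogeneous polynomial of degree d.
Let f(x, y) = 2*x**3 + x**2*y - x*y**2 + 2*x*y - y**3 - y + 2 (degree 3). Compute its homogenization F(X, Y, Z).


F(X, Y, Z) = 2*X**3 + X**2*Y - X*Y**2 + 2*X*Y*Z - Y**3 - Y*Z**2 + 2*Z**3

deg(f) = 3.
Substitute x = X/Z, y = Y/Z into f, then multiply by Z^3.
  monomial 2·x^3·y^0 ↦ 2·X^3·Y^0·Z^0.
  monomial 1·x^2·y^1 ↦ 1·X^2·Y^1·Z^0.
  monomial -1·x^1·y^2 ↦ -1·X^1·Y^2·Z^0.
  monomial 2·x^1·y^1 ↦ 2·X^1·Y^1·Z^1.
  monomial -1·x^0·y^3 ↦ -1·X^0·Y^3·Z^0.
  monomial -1·x^0·y^1 ↦ -1·X^0·Y^1·Z^2.
  monomial 2·x^0·y^0 ↦ 2·X^0·Y^0·Z^3.
Collecting: F(X, Y, Z) = 2*X**3 + X**2*Y - X*Y**2 + 2*X*Y*Z - Y**3 - Y*Z**2 + 2*Z**3.


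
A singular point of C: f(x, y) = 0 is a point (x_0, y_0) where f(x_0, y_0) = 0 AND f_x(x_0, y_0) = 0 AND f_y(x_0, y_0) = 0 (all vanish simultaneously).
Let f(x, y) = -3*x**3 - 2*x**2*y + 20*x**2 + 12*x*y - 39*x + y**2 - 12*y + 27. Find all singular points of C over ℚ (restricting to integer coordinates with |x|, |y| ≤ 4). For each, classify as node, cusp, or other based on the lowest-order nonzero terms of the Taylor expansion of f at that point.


Singular points: {(3, -3)}; classification: node.

Compute partial derivatives:
  f_x = -9*x**2 - 4*x*y + 40*x + 12*y - 39.
  f_y = -2*x**2 + 12*x + 2*y - 12.
Scan x_0 ∈ {−4, ..., 4}. For each x_0, f_y(x_0, y) is a polynomial in y; find its integer roots y ∈ {−4, ..., 4}, then test f_x and f at those candidates.
  x = -4: f_y(-4, y) = 2*y - 92; no integer root y with |y| ≤ 4.
  x = -3: f_y(-3, y) = 2*y - 66; no integer root y with |y| ≤ 4.
  x = -2: f_y(-2, y) = 2*y - 44; no integer root y with |y| ≤ 4.
  x = -1: f_y(-1, y) = 2*y - 26; no integer root y with |y| ≤ 4.
  x = 0: f_y(0, y) = 2*y - 12; no integer root y with |y| ≤ 4.
  x = 1: f_y(1, y) = 2*y - 2; vanishes at y ∈ {1}. (1, 1): f_x = 0 but f = 4 ≠ 0.
  x = 2: f_y(2, y) = 2*y + 4; vanishes at y ∈ {-2}. (2, -2): f_x = -3 ≠ 0.
  x = 3: f_y(3, y) = 2*y + 6; vanishes at y ∈ {-3}. (3, -3): f_x = 0, f = 0 — SINGULAR.
  x = 4: f_y(4, y) = 2*y + 4; vanishes at y ∈ {-2}. (4, -2): f_x = -15 ≠ 0.
Only singular point on the grid: (3, -3).
Classify: substitute x = 3 + u, y = -3 + v and expand: f = -3*u**3 - 2*u**2*v - u**2 + v**2.
No constant or linear terms (consistent with a singular point). Quadratic part: -u**2 + v**2. Cubic part: -3*u**3 - 2*u**2*v.
The quadratic part v**2 - u**2 = (v − u)(v + u) splits into two distinct linear factors, so there are two distinct tangent lines y − -3 = ±(x − 3) — this is a node (ordinary double point).
Classification: node.


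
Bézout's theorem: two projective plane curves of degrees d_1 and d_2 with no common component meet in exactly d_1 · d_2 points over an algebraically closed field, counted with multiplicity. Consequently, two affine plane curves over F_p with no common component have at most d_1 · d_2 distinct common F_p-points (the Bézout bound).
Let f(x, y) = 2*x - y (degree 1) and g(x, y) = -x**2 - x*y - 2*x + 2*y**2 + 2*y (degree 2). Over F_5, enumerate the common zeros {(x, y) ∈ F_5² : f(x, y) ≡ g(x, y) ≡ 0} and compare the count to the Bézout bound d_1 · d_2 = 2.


Common zeros: {(0, 0)}; count = 1; Bézout bound = 2.

deg(f) = 1, deg(g) = 2, so Bézout bound = 2.
Scan x ∈ F_5. For each x, list the y ∈ F_5 with f(x, y) ≡ 0 and those with g(x, y) ≡ 0 (mod 5); the common zeros in that column are the intersection.
  x = 0: f ≡ 0 at y ∈ {0}; g ≡ 0 at y ∈ {0, 4}; common: {0}.
  x = 1: f ≡ 0 at y ∈ {2}; g ≡ 0 at y ∈ {1}; common: ∅.
  x = 2: f ≡ 0 at y ∈ {4}; g ≡ 0 at y ∈ {2, 3}; common: ∅.
  x = 3: f ≡ 0 at y ∈ {1}; g ≡ 0 at y ∈ {0, 3}; common: ∅.
  x = 4: f ≡ 0 at y ∈ {3}; g ≡ 0 at y ∈ {2, 4}; common: ∅.
Collecting: common zeros = {(0, 0)}, so the count is 1.
Comparison with the Bézout bound: 1 ≤ 2 = deg(f)·deg(g), as expected for curves with no common component (the affine F_5-count falls short of the bound because intersections may lie at infinity, over extension fields, or carry multiplicity).
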